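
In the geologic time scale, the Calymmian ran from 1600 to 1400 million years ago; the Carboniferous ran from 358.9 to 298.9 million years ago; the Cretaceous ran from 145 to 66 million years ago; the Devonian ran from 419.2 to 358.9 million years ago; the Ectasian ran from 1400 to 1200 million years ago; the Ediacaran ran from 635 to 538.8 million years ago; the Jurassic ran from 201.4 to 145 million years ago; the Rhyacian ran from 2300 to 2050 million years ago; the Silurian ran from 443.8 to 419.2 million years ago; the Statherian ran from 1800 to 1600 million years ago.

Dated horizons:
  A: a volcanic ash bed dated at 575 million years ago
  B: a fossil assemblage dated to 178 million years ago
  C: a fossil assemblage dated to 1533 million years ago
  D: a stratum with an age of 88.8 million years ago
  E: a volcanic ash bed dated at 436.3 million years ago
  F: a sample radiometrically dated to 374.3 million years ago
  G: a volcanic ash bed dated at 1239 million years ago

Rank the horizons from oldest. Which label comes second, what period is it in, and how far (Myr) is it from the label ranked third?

G, in the Ectasian; 664 million years to A

Sorted oldest-first by Ma: C (1533), G (1239), A (575), E (436.3), F (374.3), B (178), D (88.8).
The second oldest is G at 1239 Ma, which lies in 1400–1200 Ma: the Ectasian.
The third oldest is A at 575 Ma; separation = |1239 − 575| = 664 Myr.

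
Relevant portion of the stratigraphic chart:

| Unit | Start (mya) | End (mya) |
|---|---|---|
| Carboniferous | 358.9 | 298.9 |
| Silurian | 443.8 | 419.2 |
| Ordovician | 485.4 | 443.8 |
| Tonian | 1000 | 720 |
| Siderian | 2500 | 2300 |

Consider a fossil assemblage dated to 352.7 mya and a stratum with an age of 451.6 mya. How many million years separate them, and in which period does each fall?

98.9 million years apart; the first in the Carboniferous, the second in the Ordovician

Elapsed time: 451.6 − 352.7 = 98.9 Myr.
352.7 Ma lies within 358.9–298.9 Ma: Carboniferous.
451.6 Ma lies within 485.4–443.8 Ma: Ordovician.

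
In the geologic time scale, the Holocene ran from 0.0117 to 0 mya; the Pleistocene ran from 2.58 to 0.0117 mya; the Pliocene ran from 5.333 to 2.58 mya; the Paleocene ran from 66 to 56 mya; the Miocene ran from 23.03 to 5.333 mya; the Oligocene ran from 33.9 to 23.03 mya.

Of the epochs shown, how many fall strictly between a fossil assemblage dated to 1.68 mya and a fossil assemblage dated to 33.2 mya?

33.2 Ma sits inside the Oligocene (33.9–23.03) and 1.68 Ma inside the Pleistocene (2.58–0.0117); neither of those is wholly between the two dates.
The listed epochs lying completely between them are Miocene, Pliocene — 2 in all.

2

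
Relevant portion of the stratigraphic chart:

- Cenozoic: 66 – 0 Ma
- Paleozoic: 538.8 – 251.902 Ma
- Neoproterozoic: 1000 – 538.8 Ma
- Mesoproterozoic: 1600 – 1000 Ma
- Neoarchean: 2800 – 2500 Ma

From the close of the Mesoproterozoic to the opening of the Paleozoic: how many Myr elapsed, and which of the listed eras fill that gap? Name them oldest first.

End of Mesoproterozoic = 1000 Ma; start of Paleozoic = 538.8 Ma.
Gap = 1000 − 538.8 = 461.2 Myr.
Eras wholly inside 1000–538.8 Ma: Neoproterozoic (1000–538.8).

461.2 million years; Neoproterozoic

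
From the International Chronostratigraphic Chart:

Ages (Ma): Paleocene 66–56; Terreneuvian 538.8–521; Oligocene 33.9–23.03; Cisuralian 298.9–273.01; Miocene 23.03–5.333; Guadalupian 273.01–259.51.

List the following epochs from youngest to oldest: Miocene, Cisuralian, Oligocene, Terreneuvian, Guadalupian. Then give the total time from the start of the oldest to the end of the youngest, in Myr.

From the excerpt: Miocene 23.03–5.333; Cisuralian 298.9–273.01; Oligocene 33.9–23.03; Terreneuvian 538.8–521; Guadalupian 273.01–259.51 (Ma).
Larger Ma is earlier, so the oldest is Terreneuvian and the youngest is Miocene; youngest to oldest: Miocene, Oligocene, Guadalupian, Cisuralian, Terreneuvian.
Oldest start 538.8 minus youngest end 5.333 gives 533.467 Myr overall.

Miocene → Oligocene → Guadalupian → Cisuralian → Terreneuvian; total span 533.467 Myr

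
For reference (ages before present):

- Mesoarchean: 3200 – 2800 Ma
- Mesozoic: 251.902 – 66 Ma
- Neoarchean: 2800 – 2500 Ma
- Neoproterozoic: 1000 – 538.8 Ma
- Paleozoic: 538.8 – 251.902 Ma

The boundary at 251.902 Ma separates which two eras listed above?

Paleozoic and Mesozoic

The Paleozoic ends at 251.902 Ma and the Mesozoic begins at 251.902 Ma, so they share that boundary.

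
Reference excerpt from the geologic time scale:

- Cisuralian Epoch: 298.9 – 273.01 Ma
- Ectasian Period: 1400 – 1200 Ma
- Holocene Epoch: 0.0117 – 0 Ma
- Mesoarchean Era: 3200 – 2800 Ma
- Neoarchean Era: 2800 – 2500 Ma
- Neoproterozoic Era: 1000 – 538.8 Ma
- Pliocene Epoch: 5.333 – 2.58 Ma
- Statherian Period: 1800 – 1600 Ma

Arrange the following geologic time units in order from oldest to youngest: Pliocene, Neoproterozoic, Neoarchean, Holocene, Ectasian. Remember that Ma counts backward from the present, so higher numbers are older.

Neoarchean, Ectasian, Neoproterozoic, Pliocene, Holocene

Read off each span (Ma): Pliocene 5.333–2.58; Neoproterozoic 1000–538.8; Neoarchean 2800–2500; Holocene 0.0117–0; Ectasian 1400–1200.
Larger Ma is older, so oldest→youngest is Neoarchean, Ectasian, Neoproterozoic, Pliocene, Holocene.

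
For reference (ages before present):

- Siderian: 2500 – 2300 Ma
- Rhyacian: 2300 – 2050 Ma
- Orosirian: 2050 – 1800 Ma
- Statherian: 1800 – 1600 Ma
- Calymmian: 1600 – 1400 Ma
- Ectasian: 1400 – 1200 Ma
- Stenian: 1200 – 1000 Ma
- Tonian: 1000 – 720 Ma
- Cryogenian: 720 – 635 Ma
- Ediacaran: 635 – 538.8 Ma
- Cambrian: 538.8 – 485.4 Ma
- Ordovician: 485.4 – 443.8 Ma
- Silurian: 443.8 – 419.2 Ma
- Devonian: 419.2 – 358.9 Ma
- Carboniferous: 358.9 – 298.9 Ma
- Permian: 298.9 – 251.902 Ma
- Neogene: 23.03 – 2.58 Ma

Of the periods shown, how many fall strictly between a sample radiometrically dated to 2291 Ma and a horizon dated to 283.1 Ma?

The older date is 2291 Ma and the younger is 283.1 Ma.
Periods with start < 2291 and end > 283.1 Ma: Orosirian (2050–1800), Statherian (1800–1600), Calymmian (1600–1400), Ectasian (1400–1200), Stenian (1200–1000), Tonian (1000–720), Cryogenian (720–635), Ediacaran (635–538.8), Cambrian (538.8–485.4), Ordovician (485.4–443.8), Silurian (443.8–419.2), Devonian (419.2–358.9), Carboniferous (358.9–298.9).
That is 13 complete periods.

13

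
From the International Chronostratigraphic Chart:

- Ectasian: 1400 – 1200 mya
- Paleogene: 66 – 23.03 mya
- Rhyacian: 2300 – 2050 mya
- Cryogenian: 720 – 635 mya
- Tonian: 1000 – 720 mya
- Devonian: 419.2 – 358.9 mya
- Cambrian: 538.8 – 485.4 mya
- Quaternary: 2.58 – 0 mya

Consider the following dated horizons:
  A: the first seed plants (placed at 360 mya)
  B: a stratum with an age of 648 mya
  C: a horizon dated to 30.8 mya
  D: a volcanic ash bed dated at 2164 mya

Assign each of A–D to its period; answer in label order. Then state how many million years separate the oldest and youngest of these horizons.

A — Devonian; B — Cryogenian; C — Paleogene; D — Rhyacian; span 2133.2 million years

A: 360 Ma lies in 419.2–358.9 Ma, so Devonian.
B: 648 Ma lies in 720–635 Ma, so Cryogenian.
C: 30.8 Ma lies in 66–23.03 Ma, so Paleogene.
D: 2164 Ma lies in 2300–2050 Ma, so Rhyacian.
Oldest = 2164 Ma, youngest = 30.8 Ma → span 2133.2 Myr.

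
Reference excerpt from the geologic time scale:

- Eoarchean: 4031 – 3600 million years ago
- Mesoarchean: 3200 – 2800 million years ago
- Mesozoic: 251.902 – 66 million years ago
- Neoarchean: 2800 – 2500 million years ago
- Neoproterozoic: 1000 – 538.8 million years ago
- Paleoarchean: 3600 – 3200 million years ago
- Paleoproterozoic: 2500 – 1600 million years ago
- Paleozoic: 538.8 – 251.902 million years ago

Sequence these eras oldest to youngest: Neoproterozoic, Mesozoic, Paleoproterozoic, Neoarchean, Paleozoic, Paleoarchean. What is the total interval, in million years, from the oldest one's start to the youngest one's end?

Paleoarchean, Neoarchean, Paleoproterozoic, Neoproterozoic, Paleozoic, Mesozoic; total span 3534 Myr

From the excerpt: Neoproterozoic 1000–538.8; Mesozoic 251.902–66; Paleoproterozoic 2500–1600; Neoarchean 2800–2500; Paleozoic 538.8–251.902; Paleoarchean 3600–3200 (Ma).
Larger Ma is earlier, so the oldest is Paleoarchean and the youngest is Mesozoic; oldest to youngest: Paleoarchean, Neoarchean, Paleoproterozoic, Neoproterozoic, Paleozoic, Mesozoic.
Oldest start 3600 minus youngest end 66 gives 3534 Myr overall.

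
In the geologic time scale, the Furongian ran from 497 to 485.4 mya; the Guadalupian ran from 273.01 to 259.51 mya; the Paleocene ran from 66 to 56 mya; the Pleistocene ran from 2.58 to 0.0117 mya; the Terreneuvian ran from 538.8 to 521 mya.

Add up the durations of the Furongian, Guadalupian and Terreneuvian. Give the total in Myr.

Each duration: Furongian = 11.6; Guadalupian = 13.5; Terreneuvian = 17.8.
Sum: 11.6 + 13.5 + 17.8 = 42.9 Myr.

42.9 million years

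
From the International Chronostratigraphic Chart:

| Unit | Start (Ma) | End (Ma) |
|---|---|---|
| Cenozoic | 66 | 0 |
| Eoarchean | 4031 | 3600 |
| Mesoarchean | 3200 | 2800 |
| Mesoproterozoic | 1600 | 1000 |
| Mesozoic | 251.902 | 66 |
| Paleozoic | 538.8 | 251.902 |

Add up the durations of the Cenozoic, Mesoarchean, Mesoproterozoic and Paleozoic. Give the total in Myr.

1352.898 million years

Each duration: Cenozoic = 66; Mesoarchean = 400; Mesoproterozoic = 600; Paleozoic = 286.898.
Sum: 66 + 400 + 600 + 286.898 = 1352.898 Myr.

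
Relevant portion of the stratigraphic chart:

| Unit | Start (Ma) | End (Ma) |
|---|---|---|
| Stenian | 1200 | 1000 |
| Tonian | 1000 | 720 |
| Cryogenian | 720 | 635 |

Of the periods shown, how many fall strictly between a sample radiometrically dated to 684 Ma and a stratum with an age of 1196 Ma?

The older date is 1196 Ma and the younger is 684 Ma.
Periods with start < 1196 and end > 684 Ma: Tonian (1000–720).
That is 1 complete period.

1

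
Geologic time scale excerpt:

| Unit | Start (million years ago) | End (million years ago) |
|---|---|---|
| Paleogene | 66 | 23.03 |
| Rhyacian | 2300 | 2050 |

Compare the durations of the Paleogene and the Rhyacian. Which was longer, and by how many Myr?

Rhyacian, by 207.03 million years

Paleogene: 66 − 23.03 = 42.97 Myr.
Rhyacian: 2300 − 2050 = 250 Myr.
Difference: 250 − 42.97 = 207.03 Myr, so the Rhyacian was longer.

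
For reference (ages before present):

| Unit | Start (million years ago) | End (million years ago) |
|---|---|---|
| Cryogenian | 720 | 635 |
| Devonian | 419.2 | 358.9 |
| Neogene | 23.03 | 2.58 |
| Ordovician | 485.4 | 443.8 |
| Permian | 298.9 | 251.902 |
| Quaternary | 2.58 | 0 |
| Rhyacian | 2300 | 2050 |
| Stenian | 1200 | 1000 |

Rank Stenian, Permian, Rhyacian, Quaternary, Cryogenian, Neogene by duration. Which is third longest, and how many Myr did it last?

Start − end for each: Stenian 1200 − 1000 = 200; Permian 298.9 − 251.902 = 46.998; Rhyacian 2300 − 2050 = 250; Quaternary 2.58 − 0 = 2.58; Cryogenian 720 − 635 = 85; Neogene 23.03 − 2.58 = 20.45.
Ranking these from longest: Rhyacian > Stenian > Cryogenian > Permian > Neogene > Quaternary.
Position 3 in that ranking is Cryogenian, which lasted 85 Myr.

Cryogenian, 85 million years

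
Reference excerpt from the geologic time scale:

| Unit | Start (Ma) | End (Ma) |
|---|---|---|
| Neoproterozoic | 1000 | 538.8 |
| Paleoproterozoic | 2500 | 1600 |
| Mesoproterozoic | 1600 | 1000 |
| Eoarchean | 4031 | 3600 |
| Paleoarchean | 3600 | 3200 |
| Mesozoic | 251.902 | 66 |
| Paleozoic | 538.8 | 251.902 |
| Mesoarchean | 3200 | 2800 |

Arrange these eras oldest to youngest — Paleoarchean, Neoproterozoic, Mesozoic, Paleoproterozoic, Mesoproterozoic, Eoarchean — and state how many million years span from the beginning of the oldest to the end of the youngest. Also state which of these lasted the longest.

From the excerpt: Paleoarchean 3600–3200; Neoproterozoic 1000–538.8; Mesozoic 251.902–66; Paleoproterozoic 2500–1600; Mesoproterozoic 1600–1000; Eoarchean 4031–3600 (Ma).
Larger Ma is earlier, so the oldest is Eoarchean and the youngest is Mesozoic; oldest to youngest: Eoarchean, Paleoarchean, Paleoproterozoic, Mesoproterozoic, Neoproterozoic, Mesozoic.
Oldest start 4031 minus youngest end 66 gives 3965 Myr overall.
Individual lengths (start − end): Eoarchean 431; Neoproterozoic 461.2; Paleoproterozoic 900; Paleoarchean 400; Mesozoic 185.902; Mesoproterozoic 600. The largest is Paleoproterozoic at 900 Myr.

Eoarchean, Paleoarchean, Paleoproterozoic, Mesoproterozoic, Neoproterozoic, Mesozoic; total span 3965 Myr; longest is Paleoproterozoic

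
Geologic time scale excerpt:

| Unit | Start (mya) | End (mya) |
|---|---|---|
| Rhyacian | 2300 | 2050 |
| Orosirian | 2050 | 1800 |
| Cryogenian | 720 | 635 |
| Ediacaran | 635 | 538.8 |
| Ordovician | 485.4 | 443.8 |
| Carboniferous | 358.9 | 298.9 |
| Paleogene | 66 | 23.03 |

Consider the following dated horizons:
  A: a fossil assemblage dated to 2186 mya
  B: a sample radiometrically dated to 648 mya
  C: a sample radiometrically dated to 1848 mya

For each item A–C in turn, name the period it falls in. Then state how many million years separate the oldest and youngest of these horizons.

A — Rhyacian; B — Cryogenian; C — Orosirian; span 1538 million years

Match each age against the start–end ranges in the excerpt: A = 2186 Ma → Rhyacian (2300–2050); B = 648 Ma → Cryogenian (720–635); C = 1848 Ma → Orosirian (2050–1800).
The largest age is 2186 Ma and the smallest is 648 Ma; their difference is 1538 Myr.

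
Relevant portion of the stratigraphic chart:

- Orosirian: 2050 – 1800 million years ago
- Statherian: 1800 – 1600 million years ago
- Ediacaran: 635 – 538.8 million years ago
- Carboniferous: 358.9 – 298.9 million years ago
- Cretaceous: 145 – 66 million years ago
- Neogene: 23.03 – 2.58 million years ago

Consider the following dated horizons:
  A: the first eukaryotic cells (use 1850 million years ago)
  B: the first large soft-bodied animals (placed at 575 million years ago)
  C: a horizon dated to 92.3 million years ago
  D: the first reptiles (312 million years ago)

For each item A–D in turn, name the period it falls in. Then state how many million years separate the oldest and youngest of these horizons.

Match each age against the start–end ranges in the excerpt: A = 1850 Ma → Orosirian (2050–1800); B = 575 Ma → Ediacaran (635–538.8); C = 92.3 Ma → Cretaceous (145–66); D = 312 Ma → Carboniferous (358.9–298.9).
The largest age is 1850 Ma and the smallest is 92.3 Ma; their difference is 1757.7 Myr.

A — Orosirian; B — Ediacaran; C — Cretaceous; D — Carboniferous; span 1757.7 million years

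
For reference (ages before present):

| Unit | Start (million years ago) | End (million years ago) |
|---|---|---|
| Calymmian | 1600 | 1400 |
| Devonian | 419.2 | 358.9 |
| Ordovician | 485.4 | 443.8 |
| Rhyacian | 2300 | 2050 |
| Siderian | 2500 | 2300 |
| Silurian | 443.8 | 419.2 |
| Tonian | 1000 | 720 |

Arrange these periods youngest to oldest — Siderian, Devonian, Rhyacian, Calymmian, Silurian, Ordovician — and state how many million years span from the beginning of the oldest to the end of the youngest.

Start ages (Ma): Siderian 2500, Rhyacian 2300, Calymmian 1600, Ordovician 485.4, Silurian 443.8, Devonian 419.2.
Ordered youngest to oldest: Devonian, Silurian, Ordovician, Calymmian, Rhyacian, Siderian.
Span = 2500 − 358.9 = 2141.1 Myr.

Devonian → Silurian → Ordovician → Calymmian → Rhyacian → Siderian; total span 2141.1 Myr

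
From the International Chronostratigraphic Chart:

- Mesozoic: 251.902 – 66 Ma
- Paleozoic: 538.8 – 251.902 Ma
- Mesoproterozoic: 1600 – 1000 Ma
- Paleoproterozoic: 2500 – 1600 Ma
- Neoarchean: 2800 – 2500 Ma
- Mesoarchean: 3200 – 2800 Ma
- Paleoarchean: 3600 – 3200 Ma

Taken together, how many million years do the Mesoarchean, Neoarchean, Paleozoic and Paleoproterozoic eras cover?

Each duration: Mesoarchean = 400; Neoarchean = 300; Paleozoic = 286.898; Paleoproterozoic = 900.
Sum: 400 + 300 + 286.898 + 900 = 1886.898 Myr.

1886.898 million years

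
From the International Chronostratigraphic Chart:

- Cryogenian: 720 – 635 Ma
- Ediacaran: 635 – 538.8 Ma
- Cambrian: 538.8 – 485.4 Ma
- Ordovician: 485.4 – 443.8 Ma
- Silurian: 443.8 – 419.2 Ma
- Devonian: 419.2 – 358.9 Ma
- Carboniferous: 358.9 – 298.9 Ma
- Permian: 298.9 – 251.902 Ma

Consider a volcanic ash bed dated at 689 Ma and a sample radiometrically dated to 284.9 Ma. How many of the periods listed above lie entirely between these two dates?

6

The older date is 689 Ma and the younger is 284.9 Ma.
Periods with start < 689 and end > 284.9 Ma: Ediacaran (635–538.8), Cambrian (538.8–485.4), Ordovician (485.4–443.8), Silurian (443.8–419.2), Devonian (419.2–358.9), Carboniferous (358.9–298.9).
That is 6 complete periods.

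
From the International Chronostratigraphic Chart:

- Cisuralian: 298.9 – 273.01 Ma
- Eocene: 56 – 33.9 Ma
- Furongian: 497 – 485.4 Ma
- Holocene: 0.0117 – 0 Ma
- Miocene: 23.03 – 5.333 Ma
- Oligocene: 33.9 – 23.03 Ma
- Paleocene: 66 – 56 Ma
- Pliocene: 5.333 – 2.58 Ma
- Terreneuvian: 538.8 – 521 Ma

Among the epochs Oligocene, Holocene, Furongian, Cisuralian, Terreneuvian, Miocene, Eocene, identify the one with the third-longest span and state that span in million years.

Terreneuvian, 17.8 million years

Durations: Oligocene 10.87; Holocene 0.0117; Furongian 11.6; Cisuralian 25.89; Terreneuvian 17.8; Miocene 17.697; Eocene 22.1 Myr.
Sorted longest-first: Cisuralian (25.89), Eocene (22.1), Terreneuvian (17.8), Miocene (17.697), Furongian (11.6), Oligocene (10.87), Holocene (0.0117).
The third longest is Terreneuvian at 17.8 Myr.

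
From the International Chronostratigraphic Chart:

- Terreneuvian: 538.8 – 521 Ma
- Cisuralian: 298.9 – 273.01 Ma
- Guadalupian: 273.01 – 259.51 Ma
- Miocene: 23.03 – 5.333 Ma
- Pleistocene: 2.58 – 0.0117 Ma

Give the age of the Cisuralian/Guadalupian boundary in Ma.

The Cisuralian ends and the Guadalupian begins at 273.01 Ma.

273.01 Ma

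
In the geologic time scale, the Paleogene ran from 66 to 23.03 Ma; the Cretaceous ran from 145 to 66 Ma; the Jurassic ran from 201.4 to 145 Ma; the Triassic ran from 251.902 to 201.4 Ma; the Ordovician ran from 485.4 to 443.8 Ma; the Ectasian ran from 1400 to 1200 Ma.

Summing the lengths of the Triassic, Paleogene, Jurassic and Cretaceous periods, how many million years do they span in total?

Duration is start − end for each: (251.902 − 201.4) + (66 − 23.03) + (201.4 − 145) + (145 − 66).
That is 50.502 + 42.97 + 56.4 + 79, which totals 228.872 million years.

228.872 million years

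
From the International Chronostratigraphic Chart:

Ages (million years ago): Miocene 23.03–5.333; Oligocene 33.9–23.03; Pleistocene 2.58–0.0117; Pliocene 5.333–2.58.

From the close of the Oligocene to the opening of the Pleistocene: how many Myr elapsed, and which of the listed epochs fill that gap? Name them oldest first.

20.45 million years; Miocene, Pliocene

The Oligocene closes at 23.03 Ma and the Pleistocene opens at 2.58 Ma, so the interval is 23.03 − 2.58 = 20.45 Myr.
An epoch fits inside if it starts at or after 23.03 Ma and ends at or before 2.58 Ma; oldest first that gives Miocene, Pliocene.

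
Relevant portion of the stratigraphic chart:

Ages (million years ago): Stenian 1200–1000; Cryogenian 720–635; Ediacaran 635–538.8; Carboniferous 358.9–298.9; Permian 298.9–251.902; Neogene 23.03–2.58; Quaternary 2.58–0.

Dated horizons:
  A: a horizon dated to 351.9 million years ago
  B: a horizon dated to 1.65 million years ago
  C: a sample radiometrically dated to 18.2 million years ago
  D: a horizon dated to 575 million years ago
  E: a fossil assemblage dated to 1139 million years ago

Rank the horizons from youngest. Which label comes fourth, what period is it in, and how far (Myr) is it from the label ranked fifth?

Smaller Ma means younger, so youngest first: B 1.65 < C 18.2 < A 351.9 < D 575 < E 1139.
Counting 4 along gives D (575 Ma); the excerpt puts that inside the Ediacaran, 635–538.8 Ma.
Next in line is E (1139 Ma), and 1139 − 575 = 564 Myr.

D, in the Ediacaran; 564 million years to E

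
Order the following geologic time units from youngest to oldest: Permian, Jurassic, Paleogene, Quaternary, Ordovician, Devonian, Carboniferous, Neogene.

Quaternary, Neogene, Paleogene, Jurassic, Permian, Carboniferous, Devonian, Ordovician

Group by era (each group listed oldest first) — Paleozoic: Ordovician, Devonian, Carboniferous, Permian; Mesozoic: Jurassic; Cenozoic: Paleogene, Neogene, Quaternary. The eras run Paleozoic → Mesozoic → Cenozoic. Concatenating the groups in that era order and then reversing gives youngest to oldest.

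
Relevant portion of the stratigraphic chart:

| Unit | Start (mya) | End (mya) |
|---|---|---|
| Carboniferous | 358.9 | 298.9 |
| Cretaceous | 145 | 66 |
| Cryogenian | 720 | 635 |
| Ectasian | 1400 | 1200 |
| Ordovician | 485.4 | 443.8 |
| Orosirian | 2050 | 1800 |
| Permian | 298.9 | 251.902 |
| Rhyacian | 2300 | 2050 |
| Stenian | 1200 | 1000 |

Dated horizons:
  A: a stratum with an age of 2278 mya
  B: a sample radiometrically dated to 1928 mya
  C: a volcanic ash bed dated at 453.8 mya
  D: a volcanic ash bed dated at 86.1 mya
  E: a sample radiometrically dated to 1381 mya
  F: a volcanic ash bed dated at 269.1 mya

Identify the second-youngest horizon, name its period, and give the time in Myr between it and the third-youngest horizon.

Sorted youngest-first by Ma: D (86.1), F (269.1), C (453.8), E (1381), B (1928), A (2278).
The second youngest is F at 269.1 Ma, which lies in 298.9–251.902 Ma: the Permian.
The third youngest is C at 453.8 Ma; separation = |269.1 − 453.8| = 184.7 Myr.

F, in the Permian; 184.7 million years to C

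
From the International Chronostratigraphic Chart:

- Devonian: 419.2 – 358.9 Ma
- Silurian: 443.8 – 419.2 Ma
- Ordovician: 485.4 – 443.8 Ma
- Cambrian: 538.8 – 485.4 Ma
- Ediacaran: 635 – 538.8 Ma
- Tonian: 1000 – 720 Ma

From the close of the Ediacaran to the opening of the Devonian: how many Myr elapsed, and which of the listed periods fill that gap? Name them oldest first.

End of Ediacaran = 538.8 Ma; start of Devonian = 419.2 Ma.
Gap = 538.8 − 419.2 = 119.6 Myr.
Periods wholly inside 538.8–419.2 Ma: Cambrian (538.8–485.4), Ordovician (485.4–443.8), Silurian (443.8–419.2).

119.6 million years; Cambrian, Ordovician, Silurian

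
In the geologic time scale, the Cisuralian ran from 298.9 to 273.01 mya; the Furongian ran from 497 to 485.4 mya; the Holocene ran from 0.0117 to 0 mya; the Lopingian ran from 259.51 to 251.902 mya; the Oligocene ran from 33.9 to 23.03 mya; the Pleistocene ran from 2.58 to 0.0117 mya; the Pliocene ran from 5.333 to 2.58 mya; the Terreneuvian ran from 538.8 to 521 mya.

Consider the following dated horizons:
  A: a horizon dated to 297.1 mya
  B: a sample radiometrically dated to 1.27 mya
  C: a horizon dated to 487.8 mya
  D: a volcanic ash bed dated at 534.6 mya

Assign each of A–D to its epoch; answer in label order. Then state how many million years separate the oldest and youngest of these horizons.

A — Cisuralian; B — Pleistocene; C — Furongian; D — Terreneuvian; span 533.33 million years

Match each age against the start–end ranges in the excerpt: A = 297.1 Ma → Cisuralian (298.9–273.01); B = 1.27 Ma → Pleistocene (2.58–0.0117); C = 487.8 Ma → Furongian (497–485.4); D = 534.6 Ma → Terreneuvian (538.8–521).
The largest age is 534.6 Ma and the smallest is 1.27 Ma; their difference is 533.33 Myr.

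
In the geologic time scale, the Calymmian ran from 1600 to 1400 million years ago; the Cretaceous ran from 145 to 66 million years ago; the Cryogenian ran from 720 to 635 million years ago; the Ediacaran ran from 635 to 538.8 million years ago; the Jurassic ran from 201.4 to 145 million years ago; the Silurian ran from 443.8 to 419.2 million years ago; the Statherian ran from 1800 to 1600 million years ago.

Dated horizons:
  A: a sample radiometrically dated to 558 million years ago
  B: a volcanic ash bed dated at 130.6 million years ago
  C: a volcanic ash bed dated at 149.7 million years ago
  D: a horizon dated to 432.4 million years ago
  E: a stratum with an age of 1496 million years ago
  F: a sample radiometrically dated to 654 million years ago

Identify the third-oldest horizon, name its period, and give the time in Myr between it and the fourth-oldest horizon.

Sorted oldest-first by Ma: E (1496), F (654), A (558), D (432.4), C (149.7), B (130.6).
The third oldest is A at 558 Ma, which lies in 635–538.8 Ma: the Ediacaran.
The fourth oldest is D at 432.4 Ma; separation = |558 − 432.4| = 125.6 Myr.

A, in the Ediacaran; 125.6 million years to D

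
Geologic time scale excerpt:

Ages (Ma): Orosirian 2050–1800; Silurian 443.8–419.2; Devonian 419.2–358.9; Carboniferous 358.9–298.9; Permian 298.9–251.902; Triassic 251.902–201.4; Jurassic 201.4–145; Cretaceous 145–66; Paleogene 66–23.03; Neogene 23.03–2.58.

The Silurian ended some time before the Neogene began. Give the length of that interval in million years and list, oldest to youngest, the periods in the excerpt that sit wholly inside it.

The Silurian closes at 419.2 Ma and the Neogene opens at 23.03 Ma, so the interval is 419.2 − 23.03 = 396.17 Myr.
A period fits inside if it starts at or after 419.2 Ma and ends at or before 23.03 Ma; oldest first that gives Devonian, Carboniferous, Permian, Triassic, Jurassic, Cretaceous, Paleogene.

396.17 million years; Devonian, Carboniferous, Permian, Triassic, Jurassic, Cretaceous, Paleogene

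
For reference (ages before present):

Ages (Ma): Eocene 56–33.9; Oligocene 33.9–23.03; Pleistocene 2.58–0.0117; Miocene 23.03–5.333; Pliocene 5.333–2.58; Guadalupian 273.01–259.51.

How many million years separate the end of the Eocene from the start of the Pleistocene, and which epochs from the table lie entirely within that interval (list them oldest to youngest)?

End of Eocene = 33.9 Ma; start of Pleistocene = 2.58 Ma.
Gap = 33.9 − 2.58 = 31.32 Myr.
Epochs wholly inside 33.9–2.58 Ma: Oligocene (33.9–23.03), Miocene (23.03–5.333), Pliocene (5.333–2.58).

31.32 million years; Oligocene, Miocene, Pliocene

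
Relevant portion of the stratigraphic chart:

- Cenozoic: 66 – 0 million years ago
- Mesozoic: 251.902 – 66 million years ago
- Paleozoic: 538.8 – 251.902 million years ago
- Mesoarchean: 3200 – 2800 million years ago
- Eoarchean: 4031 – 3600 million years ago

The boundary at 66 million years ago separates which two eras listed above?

The Mesozoic ends at 66 million years ago and the Cenozoic begins at 66 million years ago, so they share that boundary.

Mesozoic and Cenozoic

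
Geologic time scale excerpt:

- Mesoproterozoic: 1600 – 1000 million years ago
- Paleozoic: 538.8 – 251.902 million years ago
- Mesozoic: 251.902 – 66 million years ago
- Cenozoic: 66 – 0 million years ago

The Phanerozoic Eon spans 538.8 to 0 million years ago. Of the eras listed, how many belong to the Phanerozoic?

3

Eras inside 538.8–0 Ma: Paleozoic, Mesozoic, Cenozoic — 3 in total.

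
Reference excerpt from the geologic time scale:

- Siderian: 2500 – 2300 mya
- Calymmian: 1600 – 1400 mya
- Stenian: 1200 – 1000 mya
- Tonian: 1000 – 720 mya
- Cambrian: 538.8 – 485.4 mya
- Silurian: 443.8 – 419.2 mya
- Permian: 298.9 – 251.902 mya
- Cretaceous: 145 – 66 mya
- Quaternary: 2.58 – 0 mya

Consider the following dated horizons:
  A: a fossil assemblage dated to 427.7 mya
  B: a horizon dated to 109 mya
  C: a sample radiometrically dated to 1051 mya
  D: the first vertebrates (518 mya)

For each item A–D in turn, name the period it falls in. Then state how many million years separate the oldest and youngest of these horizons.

Match each age against the start–end ranges in the excerpt: A = 427.7 Ma → Silurian (443.8–419.2); B = 109 Ma → Cretaceous (145–66); C = 1051 Ma → Stenian (1200–1000); D = 518 Ma → Cambrian (538.8–485.4).
The largest age is 1051 Ma and the smallest is 109 Ma; their difference is 942 Myr.

A — Silurian; B — Cretaceous; C — Stenian; D — Cambrian; span 942 million years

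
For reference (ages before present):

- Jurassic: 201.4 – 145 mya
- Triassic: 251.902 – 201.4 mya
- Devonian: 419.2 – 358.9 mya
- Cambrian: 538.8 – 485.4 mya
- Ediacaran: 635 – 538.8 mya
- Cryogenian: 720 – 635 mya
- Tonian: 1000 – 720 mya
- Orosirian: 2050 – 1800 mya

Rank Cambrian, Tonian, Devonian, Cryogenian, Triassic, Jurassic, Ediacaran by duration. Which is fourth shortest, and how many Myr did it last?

Durations: Cambrian 53.4; Tonian 280; Devonian 60.3; Cryogenian 85; Triassic 50.502; Jurassic 56.4; Ediacaran 96.2 Myr.
Sorted shortest-first: Triassic (50.502), Cambrian (53.4), Jurassic (56.4), Devonian (60.3), Cryogenian (85), Ediacaran (96.2), Tonian (280).
The fourth shortest is Devonian at 60.3 Myr.

Devonian, 60.3 million years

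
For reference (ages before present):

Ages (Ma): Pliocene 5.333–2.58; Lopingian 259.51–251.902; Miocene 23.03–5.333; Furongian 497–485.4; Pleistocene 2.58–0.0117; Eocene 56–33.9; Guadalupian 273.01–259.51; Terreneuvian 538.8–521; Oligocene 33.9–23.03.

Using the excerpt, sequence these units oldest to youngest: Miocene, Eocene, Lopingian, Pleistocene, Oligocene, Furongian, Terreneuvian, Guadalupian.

Terreneuvian, then Furongian, then Guadalupian, then Lopingian, then Eocene, then Oligocene, then Miocene, then Pleistocene

The oldest of these is Terreneuvian (starts 538.8 Ma) and the youngest is Pleistocene (ends 0.0117 Ma).
In between, by decreasing start age: Furongian (497), Guadalupian (273.01), Lopingian (259.51), Eocene (56), Oligocene (33.9), Miocene (23.03).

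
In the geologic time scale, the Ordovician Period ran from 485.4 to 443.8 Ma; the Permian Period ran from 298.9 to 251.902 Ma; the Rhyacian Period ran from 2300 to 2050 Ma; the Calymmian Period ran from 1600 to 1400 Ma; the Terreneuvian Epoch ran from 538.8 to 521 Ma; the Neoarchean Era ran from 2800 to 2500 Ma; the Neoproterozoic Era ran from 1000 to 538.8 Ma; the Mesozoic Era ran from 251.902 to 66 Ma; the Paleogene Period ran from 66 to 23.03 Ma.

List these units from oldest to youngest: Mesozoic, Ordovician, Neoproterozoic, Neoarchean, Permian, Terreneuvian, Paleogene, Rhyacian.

Neoarchean, Rhyacian, Neoproterozoic, Terreneuvian, Ordovician, Permian, Mesozoic, Paleogene

The oldest of these is Neoarchean (starts 2800 Ma) and the youngest is Paleogene (ends 23.03 Ma).
In between, by decreasing start age: Rhyacian (2300), Neoproterozoic (1000), Terreneuvian (538.8), Ordovician (485.4), Permian (298.9), Mesozoic (251.902).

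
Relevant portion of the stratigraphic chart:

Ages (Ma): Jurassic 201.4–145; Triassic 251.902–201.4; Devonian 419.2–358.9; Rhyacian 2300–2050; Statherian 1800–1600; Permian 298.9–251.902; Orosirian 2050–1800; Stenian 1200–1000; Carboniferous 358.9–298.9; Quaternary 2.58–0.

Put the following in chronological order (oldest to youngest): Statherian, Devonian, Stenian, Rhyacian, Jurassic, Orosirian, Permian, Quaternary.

Rhyacian, Orosirian, Statherian, Stenian, Devonian, Permian, Jurassic, Quaternary

Read off each span (Ma): Statherian 1800–1600; Devonian 419.2–358.9; Stenian 1200–1000; Rhyacian 2300–2050; Jurassic 201.4–145; Orosirian 2050–1800; Permian 298.9–251.902; Quaternary 2.58–0.
Larger Ma is older, so oldest→youngest is Rhyacian, Orosirian, Statherian, Stenian, Devonian, Permian, Jurassic, Quaternary.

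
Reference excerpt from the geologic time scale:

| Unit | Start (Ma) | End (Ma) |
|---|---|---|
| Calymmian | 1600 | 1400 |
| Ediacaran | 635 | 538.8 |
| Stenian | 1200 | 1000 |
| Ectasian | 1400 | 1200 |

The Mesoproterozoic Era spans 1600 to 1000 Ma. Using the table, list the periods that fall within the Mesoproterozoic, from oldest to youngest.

Periods with both bounds inside 1600–1000 Ma: Calymmian (1600–1400), Ectasian (1400–1200), Stenian (1200–1000).

Calymmian, Ectasian, Stenian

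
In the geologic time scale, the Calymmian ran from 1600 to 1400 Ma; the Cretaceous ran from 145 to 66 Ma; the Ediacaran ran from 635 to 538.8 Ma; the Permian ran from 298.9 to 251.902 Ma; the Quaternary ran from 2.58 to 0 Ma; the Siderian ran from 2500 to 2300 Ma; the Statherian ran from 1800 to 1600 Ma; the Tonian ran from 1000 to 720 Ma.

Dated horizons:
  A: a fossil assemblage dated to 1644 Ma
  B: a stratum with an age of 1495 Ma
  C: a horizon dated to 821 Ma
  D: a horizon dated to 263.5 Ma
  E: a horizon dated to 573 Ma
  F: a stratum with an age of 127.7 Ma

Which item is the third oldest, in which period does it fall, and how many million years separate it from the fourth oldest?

C, in the Tonian; 248 million years to E

Larger Ma means older, so oldest first: A 1644 > B 1495 > C 821 > E 573 > D 263.5 > F 127.7.
Counting 3 along gives C (821 Ma); the excerpt puts that inside the Tonian, 1000–720 Ma.
Next in line is E (573 Ma), and 821 − 573 = 248 Myr.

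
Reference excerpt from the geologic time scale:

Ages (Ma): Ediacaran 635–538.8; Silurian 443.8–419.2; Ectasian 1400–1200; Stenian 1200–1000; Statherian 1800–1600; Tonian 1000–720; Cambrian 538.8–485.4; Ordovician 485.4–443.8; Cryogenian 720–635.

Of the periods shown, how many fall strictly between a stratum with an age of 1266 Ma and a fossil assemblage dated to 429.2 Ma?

1266 Ma sits inside the Ectasian (1400–1200) and 429.2 Ma inside the Silurian (443.8–419.2); neither of those is wholly between the two dates.
The listed periods lying completely between them are Stenian, Tonian, Cryogenian, Ediacaran, Cambrian, Ordovician — 6 in all.

6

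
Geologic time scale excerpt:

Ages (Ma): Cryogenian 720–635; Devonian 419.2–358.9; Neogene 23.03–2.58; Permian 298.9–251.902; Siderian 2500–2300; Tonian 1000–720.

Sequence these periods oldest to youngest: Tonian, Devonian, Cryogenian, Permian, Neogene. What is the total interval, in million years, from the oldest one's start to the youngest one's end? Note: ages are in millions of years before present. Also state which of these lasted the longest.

Tonian, Cryogenian, Devonian, Permian, Neogene; total span 997.42 Myr; longest is Tonian

From the excerpt: Tonian 1000–720; Devonian 419.2–358.9; Cryogenian 720–635; Permian 298.9–251.902; Neogene 23.03–2.58 (Ma).
Larger Ma is earlier, so the oldest is Tonian and the youngest is Neogene; oldest to youngest: Tonian, Cryogenian, Devonian, Permian, Neogene.
Oldest start 1000 minus youngest end 2.58 gives 997.42 Myr overall.
Individual lengths (start − end): Neogene 20.45; Tonian 280; Cryogenian 85; Permian 46.998; Devonian 60.3. The largest is Tonian at 280 Myr.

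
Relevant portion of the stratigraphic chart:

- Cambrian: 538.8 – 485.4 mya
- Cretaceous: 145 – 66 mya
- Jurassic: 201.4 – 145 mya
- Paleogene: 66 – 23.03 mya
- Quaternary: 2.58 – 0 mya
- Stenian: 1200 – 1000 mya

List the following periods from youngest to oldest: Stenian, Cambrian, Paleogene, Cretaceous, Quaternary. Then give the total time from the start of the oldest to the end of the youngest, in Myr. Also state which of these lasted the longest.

Quaternary, Paleogene, Cretaceous, Cambrian, Stenian; total span 1200 Myr; longest is Stenian

Start ages (Ma): Stenian 1200, Cambrian 538.8, Cretaceous 145, Paleogene 66, Quaternary 2.58.
Ordered youngest to oldest: Quaternary, Paleogene, Cretaceous, Cambrian, Stenian.
Span = 1200 − 0 = 1200 Myr.
Durations: Paleogene 42.97, Quaternary 2.58, Cambrian 53.4, Cretaceous 79, Stenian 200 → longest is Stenian (200 Myr).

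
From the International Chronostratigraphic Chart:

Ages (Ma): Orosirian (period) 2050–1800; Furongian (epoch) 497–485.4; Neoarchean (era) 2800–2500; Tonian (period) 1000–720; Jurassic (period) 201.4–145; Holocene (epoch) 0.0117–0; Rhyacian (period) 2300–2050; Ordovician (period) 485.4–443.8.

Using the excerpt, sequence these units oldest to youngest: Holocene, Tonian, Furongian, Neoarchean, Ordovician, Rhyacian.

The oldest of these is Neoarchean (starts 2800 Ma) and the youngest is Holocene (ends 0 Ma).
In between, by decreasing start age: Rhyacian (2300), Tonian (1000), Furongian (497), Ordovician (485.4).

Neoarchean, Rhyacian, Tonian, Furongian, Ordovician, Holocene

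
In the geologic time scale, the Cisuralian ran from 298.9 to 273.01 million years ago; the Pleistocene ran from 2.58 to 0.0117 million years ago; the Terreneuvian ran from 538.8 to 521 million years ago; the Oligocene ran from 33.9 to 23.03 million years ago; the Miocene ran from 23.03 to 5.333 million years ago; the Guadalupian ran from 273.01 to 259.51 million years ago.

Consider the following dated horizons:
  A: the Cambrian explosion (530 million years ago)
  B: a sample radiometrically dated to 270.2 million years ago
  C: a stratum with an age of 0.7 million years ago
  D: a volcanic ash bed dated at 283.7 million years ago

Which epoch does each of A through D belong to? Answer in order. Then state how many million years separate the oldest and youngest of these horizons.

Match each age against the start–end ranges in the excerpt: A = 530 Ma → Terreneuvian (538.8–521); B = 270.2 Ma → Guadalupian (273.01–259.51); C = 0.7 Ma → Pleistocene (2.58–0.0117); D = 283.7 Ma → Cisuralian (298.9–273.01).
The largest age is 530 Ma and the smallest is 0.7 Ma; their difference is 529.3 Myr.

A — Terreneuvian; B — Guadalupian; C — Pleistocene; D — Cisuralian; span 529.3 million years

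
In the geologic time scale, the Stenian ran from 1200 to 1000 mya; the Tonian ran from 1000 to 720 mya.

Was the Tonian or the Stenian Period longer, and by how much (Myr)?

Tonian, by 80 million years

Tonian: 1000 − 720 = 280 Myr.
Stenian: 1200 − 1000 = 200 Myr.
Difference: 280 − 200 = 80 Myr, so the Tonian was longer.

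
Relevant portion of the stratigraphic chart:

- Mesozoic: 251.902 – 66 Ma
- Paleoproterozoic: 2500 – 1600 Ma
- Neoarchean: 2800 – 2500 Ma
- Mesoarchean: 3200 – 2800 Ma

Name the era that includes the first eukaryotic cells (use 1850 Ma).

1850 Ma lies between 2500 and 1600 Ma, so it falls in the Paleoproterozoic.

Paleoproterozoic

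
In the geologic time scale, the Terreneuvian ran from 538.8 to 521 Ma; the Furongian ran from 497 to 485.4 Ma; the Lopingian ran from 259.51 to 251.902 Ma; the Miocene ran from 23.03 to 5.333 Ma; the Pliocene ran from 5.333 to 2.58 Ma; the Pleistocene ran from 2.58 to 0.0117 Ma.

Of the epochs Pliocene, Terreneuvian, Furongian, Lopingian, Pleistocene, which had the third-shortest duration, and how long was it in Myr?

Start − end for each: Pliocene 5.333 − 2.58 = 2.753; Terreneuvian 538.8 − 521 = 17.8; Furongian 497 − 485.4 = 11.6; Lopingian 259.51 − 251.902 = 7.608; Pleistocene 2.58 − 0.0117 = 2.5683.
Ranking these from shortest: Pleistocene < Pliocene < Lopingian < Furongian < Terreneuvian.
Position 3 in that ranking is Lopingian, which lasted 7.608 Myr.

Lopingian, 7.608 million years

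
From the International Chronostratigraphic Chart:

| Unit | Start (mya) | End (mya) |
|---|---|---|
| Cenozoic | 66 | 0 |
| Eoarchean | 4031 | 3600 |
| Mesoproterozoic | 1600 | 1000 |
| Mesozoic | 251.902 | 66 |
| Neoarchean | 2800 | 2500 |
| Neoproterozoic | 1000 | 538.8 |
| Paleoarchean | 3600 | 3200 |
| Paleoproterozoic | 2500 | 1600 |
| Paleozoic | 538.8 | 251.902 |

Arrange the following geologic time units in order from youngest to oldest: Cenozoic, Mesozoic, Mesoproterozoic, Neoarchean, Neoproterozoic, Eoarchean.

The oldest of these is Eoarchean (starts 4031 Ma) and the youngest is Cenozoic (ends 0 Ma).
In between, by decreasing start age: Neoarchean (2800), Mesoproterozoic (1600), Neoproterozoic (1000), Mesozoic (251.902).
Listing youngest first means reversing that sequence.

Cenozoic → Mesozoic → Neoproterozoic → Mesoproterozoic → Neoarchean → Eoarchean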